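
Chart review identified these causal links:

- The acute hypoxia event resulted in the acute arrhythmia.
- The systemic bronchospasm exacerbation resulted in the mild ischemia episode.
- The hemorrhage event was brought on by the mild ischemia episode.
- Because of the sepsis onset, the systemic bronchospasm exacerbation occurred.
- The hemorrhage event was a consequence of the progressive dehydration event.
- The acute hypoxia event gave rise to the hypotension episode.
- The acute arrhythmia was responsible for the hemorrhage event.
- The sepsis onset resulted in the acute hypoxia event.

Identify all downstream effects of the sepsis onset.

the acute arrhythmia, the acute hypoxia event, the hemorrhage event, the hypotension episode, the mild ischemia episode, the systemic bronchospasm exacerbation

Direct effects: the acute hypoxia event, the systemic bronchospasm exacerbation.
2 steps out: the mild ischemia episode, the hypotension episode, the acute arrhythmia.
3 steps out: the hemorrhage event.
Not reachable from it: the progressive dehydration event.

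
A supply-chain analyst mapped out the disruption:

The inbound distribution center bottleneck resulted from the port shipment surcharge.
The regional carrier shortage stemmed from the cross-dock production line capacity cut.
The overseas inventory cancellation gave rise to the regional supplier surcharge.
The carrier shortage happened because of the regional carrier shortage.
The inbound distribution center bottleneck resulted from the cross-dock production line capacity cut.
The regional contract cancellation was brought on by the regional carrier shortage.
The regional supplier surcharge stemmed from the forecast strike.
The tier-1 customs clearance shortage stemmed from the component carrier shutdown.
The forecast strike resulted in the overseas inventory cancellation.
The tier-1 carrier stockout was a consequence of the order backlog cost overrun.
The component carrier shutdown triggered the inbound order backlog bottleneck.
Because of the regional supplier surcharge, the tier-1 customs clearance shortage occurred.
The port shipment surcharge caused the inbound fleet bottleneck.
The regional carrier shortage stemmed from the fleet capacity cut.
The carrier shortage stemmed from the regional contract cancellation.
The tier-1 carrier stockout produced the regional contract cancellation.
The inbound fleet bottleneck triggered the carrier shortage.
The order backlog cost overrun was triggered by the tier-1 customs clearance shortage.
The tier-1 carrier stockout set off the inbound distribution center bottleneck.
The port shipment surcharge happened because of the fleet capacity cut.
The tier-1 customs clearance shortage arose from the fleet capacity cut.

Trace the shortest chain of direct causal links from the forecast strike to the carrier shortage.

the forecast strike → the regional supplier surcharge → the tier-1 customs clearance shortage → the order backlog cost overrun → the tier-1 carrier stockout → the regional contract cancellation → the carrier shortage

the forecast strike → the regional supplier surcharge
the regional supplier surcharge → the tier-1 customs clearance shortage
the tier-1 customs clearance shortage → the order backlog cost overrun
the order backlog cost overrun → the tier-1 carrier stockout
the tier-1 carrier stockout → the regional contract cancellation
the regional contract cancellation → the carrier shortage
Length: 6 steps.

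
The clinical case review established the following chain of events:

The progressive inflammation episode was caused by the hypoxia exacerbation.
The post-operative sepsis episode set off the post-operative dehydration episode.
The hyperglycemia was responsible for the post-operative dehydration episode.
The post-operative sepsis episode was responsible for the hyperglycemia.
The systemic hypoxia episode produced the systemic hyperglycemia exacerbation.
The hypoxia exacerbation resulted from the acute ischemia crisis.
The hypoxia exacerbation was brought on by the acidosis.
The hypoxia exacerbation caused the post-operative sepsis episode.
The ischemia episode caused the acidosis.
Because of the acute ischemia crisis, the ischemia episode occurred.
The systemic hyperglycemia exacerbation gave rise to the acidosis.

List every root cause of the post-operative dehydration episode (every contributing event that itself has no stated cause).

Tracing upstream from the post-operative dehydration episode: the post-operative dehydration episode ← the post-operative sepsis episode ← the hypoxia exacerbation ← the acidosis ← the systemic hyperglycemia exacerbation ← the systemic hypoxia episode.
A separate upstream branch: the post-operative dehydration episode ← the post-operative sepsis episode ← the hypoxia exacerbation ← the acute ischemia crisis.
Each of those chain origins has no stated cause.

the acute ischemia crisis, the systemic hypoxia episode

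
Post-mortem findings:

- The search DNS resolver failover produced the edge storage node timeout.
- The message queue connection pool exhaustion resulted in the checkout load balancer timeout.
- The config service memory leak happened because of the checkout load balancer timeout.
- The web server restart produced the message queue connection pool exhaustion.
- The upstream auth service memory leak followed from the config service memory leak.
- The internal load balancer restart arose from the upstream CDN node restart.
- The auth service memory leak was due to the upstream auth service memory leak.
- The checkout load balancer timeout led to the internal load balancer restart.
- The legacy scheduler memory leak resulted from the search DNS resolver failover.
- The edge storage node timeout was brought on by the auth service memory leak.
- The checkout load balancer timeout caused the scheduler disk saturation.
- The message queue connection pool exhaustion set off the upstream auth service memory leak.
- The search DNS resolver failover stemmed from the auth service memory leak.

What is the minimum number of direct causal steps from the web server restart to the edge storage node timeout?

Shortest chain: the web server restart → the message queue connection pool exhaustion → the upstream auth service memory leak → the auth service memory leak → the edge storage node timeout.

4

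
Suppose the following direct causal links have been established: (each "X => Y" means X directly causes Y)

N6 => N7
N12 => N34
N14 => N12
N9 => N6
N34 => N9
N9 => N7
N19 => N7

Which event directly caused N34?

Upstream contributors include N14, but only N12 feeds directly into N34.

N12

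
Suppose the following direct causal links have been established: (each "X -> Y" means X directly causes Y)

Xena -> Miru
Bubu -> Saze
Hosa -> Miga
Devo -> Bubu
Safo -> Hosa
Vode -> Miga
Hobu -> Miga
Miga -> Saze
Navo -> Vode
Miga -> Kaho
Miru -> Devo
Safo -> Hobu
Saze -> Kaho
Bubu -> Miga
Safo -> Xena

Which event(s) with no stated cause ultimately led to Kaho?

Navo, Safo

Tracing upstream from Kaho: Kaho ← Miga ← Hosa ← Safo.
A separate upstream branch: Kaho ← Miga ← Vode ← Navo.
Each of those chain origins has no stated cause.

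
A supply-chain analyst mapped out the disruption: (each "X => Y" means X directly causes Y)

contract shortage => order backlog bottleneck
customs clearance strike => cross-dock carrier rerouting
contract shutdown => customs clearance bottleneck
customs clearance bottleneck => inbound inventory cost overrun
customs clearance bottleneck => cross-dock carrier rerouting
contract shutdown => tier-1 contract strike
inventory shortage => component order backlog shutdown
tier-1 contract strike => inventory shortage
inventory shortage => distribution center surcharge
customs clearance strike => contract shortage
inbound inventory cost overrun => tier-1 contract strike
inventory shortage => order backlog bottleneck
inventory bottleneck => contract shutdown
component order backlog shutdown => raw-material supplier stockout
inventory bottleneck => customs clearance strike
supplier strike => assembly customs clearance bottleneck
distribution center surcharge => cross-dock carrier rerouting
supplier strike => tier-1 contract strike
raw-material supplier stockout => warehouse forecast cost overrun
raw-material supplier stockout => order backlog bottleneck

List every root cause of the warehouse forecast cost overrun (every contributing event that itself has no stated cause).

Tracing upstream from the warehouse forecast cost overrun: the warehouse forecast cost overrun ← the raw-material supplier stockout ← the component order backlog shutdown ← the inventory shortage ← the tier-1 contract strike ← the contract shutdown ← the inventory bottleneck.
A separate upstream branch: the warehouse forecast cost overrun ← the raw-material supplier stockout ← the component order backlog shutdown ← the inventory shortage ← the tier-1 contract strike ← the supplier strike.
Each of those chain origins has no stated cause.

the inventory bottleneck, the supplier strike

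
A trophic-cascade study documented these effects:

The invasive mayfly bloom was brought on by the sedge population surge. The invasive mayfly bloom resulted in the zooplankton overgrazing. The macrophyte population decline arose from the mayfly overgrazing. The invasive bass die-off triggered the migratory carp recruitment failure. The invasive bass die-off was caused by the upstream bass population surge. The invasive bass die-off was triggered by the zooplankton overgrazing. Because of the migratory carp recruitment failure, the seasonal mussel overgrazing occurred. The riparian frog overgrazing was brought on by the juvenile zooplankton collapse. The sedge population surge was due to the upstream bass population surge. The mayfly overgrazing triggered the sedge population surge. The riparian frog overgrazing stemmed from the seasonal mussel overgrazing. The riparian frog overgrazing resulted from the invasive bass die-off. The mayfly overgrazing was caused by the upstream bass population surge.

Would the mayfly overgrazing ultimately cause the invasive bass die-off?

Yes

There is a causal chain: the mayfly overgrazing → the sedge population surge → the invasive mayfly bloom → the zooplankton overgrazing → the invasive bass die-off.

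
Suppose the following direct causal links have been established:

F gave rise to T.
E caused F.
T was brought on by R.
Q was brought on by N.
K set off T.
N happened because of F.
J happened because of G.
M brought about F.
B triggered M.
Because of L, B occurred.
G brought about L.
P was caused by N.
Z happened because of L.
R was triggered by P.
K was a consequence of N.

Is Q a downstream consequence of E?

Yes

There is a causal chain: E → F → N → Q.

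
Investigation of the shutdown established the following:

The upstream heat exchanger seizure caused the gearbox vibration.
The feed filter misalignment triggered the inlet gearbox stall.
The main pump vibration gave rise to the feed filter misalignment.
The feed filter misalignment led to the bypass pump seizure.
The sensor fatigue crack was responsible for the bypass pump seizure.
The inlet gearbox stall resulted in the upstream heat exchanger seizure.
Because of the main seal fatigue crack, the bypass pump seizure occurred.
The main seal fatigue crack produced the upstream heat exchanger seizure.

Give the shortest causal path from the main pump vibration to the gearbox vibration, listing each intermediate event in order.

the main pump vibration → the feed filter misalignment
the feed filter misalignment → the inlet gearbox stall
the inlet gearbox stall → the upstream heat exchanger seizure
the upstream heat exchanger seizure → the gearbox vibration
Length: 4 steps.

the main pump vibration → the feed filter misalignment → the inlet gearbox stall → the upstream heat exchanger seizure → the gearbox vibration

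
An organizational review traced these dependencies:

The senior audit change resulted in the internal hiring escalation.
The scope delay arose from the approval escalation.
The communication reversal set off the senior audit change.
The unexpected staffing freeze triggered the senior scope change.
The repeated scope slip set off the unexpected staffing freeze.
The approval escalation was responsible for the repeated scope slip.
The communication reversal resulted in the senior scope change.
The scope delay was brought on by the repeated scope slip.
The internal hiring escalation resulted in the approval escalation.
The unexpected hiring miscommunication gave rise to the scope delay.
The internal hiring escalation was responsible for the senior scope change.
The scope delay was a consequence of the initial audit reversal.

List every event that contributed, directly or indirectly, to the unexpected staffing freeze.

the approval escalation, the communication reversal, the internal hiring escalation, the repeated scope slip, the senior audit change

Immediate cause of the unexpected staffing freeze: the repeated scope slip.
Further upstream: the communication reversal, the senior audit change, the internal hiring escalation, the approval escalation.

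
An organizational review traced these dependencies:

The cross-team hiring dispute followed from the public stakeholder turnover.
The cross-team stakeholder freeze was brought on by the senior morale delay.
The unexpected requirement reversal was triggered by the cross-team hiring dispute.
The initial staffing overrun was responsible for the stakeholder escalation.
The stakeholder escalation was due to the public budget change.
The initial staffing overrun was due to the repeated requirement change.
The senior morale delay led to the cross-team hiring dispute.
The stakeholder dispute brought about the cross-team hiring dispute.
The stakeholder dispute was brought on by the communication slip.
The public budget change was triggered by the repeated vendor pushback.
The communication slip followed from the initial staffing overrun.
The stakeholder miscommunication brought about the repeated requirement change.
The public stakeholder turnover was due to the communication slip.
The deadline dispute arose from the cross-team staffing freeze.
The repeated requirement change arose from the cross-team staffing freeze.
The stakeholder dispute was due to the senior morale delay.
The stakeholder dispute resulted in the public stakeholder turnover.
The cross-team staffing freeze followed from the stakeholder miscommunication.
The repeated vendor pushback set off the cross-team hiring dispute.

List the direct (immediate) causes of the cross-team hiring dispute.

the public stakeholder turnover, the repeated vendor pushback, the senior morale delay, the stakeholder dispute

Upstream contributors include the stakeholder miscommunication, the cross-team staffing freeze, the repeated requirement change, the initial staffing overrun, the communication slip, but only the public stakeholder turnover, the repeated vendor pushback, the senior morale delay, the stakeholder dispute feed directly into the cross-team hiring dispute.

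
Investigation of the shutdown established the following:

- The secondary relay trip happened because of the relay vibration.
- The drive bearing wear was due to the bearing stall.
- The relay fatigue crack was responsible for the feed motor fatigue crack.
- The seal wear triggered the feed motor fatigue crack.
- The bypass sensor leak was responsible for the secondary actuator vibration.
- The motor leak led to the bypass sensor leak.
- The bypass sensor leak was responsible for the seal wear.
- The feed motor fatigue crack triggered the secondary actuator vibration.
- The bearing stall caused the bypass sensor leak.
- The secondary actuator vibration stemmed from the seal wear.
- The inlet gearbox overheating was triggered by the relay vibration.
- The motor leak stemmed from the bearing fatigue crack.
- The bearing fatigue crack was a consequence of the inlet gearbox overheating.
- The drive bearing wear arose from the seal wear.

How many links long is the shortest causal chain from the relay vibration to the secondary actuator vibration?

Shortest chain: the relay vibration → the inlet gearbox overheating → the bearing fatigue crack → the motor leak → the bypass sensor leak → the secondary actuator vibration.

5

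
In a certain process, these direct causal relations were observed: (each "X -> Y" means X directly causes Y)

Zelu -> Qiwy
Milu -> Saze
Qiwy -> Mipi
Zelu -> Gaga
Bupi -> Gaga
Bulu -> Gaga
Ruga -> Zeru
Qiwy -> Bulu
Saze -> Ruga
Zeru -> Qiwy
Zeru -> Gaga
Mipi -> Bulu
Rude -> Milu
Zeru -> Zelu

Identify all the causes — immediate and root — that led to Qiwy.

Immediate causes of Qiwy: Zeru, Zelu.
Further upstream: Rude, Milu, Saze, Ruga.

Milu, Rude, Ruga, Saze, Zelu, Zeru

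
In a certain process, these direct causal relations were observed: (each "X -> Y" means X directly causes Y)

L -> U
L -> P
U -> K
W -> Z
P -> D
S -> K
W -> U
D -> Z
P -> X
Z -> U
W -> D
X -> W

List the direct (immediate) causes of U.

L, W, Z

Upstream contributors include P, X, D, but only L, W, Z feed directly into U.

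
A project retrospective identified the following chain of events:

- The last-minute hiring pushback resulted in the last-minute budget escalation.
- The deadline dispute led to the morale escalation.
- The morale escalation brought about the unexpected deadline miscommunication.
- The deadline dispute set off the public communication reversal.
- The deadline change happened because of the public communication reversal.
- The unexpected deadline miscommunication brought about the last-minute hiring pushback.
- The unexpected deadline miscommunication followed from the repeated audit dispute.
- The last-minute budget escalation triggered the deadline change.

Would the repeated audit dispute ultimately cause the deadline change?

There is a causal chain: the repeated audit dispute → the unexpected deadline miscommunication → the last-minute hiring pushback → the last-minute budget escalation → the deadline change.

Yes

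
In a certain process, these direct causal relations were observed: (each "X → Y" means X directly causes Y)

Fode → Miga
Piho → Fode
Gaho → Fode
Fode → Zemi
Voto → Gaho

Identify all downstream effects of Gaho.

Fode, Miga, Zemi

Direct effects: Fode.
2 steps out: Zemi, Miga.
Not reachable from it: Voto, Piho.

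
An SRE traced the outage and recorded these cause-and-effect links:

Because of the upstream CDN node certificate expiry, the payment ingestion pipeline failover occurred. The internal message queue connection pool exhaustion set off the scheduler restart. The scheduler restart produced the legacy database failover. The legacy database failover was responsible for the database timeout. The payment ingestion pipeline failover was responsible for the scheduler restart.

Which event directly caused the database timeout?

the legacy database failover

Upstream contributors include the upstream CDN node certificate expiry, the payment ingestion pipeline failover, the scheduler restart, the internal message queue connection pool exhaustion, but only the legacy database failover feeds directly into the database timeout.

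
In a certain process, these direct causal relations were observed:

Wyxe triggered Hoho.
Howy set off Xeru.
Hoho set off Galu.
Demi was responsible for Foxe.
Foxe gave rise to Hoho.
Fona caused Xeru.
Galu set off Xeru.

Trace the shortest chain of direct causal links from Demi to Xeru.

Demi → Foxe
Foxe → Hoho
Hoho → Galu
Galu → Xeru
Length: 4 steps.

Demi → Foxe → Hoho → Galu → Xeru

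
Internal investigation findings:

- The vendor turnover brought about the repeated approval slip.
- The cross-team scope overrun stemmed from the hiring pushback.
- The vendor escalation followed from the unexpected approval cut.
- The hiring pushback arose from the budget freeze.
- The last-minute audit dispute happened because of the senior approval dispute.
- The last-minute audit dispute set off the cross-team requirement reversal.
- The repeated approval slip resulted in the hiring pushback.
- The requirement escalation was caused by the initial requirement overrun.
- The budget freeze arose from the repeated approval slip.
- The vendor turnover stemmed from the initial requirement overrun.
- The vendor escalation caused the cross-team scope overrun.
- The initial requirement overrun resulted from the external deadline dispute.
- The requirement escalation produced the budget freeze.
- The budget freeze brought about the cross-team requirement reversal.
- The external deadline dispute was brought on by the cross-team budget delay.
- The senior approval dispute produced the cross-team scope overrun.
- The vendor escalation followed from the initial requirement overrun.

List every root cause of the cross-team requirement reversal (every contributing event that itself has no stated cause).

Tracing upstream from the cross-team requirement reversal: the cross-team requirement reversal ← the budget freeze ← the requirement escalation ← the initial requirement overrun ← the external deadline dispute ← the cross-team budget delay.
A separate upstream branch: the cross-team requirement reversal ← the last-minute audit dispute ← the senior approval dispute.
Each of those chain origins has no stated cause.

the cross-team budget delay, the senior approval dispute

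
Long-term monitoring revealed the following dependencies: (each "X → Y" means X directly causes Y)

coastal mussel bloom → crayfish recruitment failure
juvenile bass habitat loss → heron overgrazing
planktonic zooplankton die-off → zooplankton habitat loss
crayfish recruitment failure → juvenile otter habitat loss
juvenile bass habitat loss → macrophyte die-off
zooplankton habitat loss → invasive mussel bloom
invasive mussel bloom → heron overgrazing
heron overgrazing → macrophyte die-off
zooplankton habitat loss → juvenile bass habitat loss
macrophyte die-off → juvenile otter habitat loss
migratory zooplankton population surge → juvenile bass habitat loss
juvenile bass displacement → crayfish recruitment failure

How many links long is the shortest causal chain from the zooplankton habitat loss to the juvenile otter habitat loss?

3

Shortest chain: the zooplankton habitat loss → the juvenile bass habitat loss → the macrophyte die-off → the juvenile otter habitat loss.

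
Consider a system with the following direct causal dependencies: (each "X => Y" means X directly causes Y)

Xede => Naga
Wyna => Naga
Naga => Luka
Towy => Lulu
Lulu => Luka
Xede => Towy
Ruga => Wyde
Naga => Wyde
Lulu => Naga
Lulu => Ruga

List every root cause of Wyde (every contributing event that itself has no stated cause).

Tracing upstream from Wyde: Wyde ← Naga ← Xede.
A separate upstream branch: Wyde ← Naga ← Wyna.
Each of those chain origins has no stated cause.

Wyna, Xede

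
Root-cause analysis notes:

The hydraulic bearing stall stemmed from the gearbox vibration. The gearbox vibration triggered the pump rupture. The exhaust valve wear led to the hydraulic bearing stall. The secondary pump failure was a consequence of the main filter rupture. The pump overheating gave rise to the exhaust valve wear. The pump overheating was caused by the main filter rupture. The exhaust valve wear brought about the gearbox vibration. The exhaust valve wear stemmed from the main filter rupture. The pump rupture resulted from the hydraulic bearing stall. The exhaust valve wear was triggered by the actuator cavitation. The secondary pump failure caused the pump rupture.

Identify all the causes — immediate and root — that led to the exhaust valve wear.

Immediate causes of the exhaust valve wear: the main filter rupture, the pump overheating, the actuator cavitation.

the actuator cavitation, the main filter rupture, the pump overheating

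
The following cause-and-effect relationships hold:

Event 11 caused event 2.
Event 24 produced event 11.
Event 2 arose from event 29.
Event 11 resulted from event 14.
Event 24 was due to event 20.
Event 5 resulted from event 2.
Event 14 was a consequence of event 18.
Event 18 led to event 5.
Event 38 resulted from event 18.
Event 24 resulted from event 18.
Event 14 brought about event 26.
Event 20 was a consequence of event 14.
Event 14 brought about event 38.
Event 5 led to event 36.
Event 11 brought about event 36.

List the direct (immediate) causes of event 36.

Upstream contributors include event 18, event 14, event 20, event 24, event 2, event 29, but only event 11, event 5 feed directly into event 36.

event 11, event 5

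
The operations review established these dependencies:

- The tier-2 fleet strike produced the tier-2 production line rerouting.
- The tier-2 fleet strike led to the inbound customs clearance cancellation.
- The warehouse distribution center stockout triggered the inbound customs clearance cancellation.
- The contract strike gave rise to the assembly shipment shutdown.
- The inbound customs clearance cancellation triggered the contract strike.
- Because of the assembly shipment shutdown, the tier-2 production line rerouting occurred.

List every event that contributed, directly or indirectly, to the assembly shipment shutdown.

the contract strike, the inbound customs clearance cancellation, the tier-2 fleet strike, the warehouse distribution center stockout

Immediate cause of the assembly shipment shutdown: the contract strike.
Further upstream: the warehouse distribution center stockout, the tier-2 fleet strike, the inbound customs clearance cancellation.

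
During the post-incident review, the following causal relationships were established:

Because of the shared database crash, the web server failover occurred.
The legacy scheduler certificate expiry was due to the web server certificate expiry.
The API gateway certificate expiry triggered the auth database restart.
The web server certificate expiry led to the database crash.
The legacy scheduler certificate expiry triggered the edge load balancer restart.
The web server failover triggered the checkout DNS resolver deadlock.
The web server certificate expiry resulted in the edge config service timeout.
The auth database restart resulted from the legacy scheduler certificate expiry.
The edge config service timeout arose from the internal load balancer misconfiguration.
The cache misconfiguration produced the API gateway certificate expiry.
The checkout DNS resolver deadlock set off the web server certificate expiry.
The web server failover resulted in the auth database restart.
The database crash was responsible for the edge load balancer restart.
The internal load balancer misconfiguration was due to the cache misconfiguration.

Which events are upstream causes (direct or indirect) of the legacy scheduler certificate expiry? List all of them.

Immediate cause of the legacy scheduler certificate expiry: the web server certificate expiry.
Further upstream: the shared database crash, the web server failover, the checkout DNS resolver deadlock.

the checkout DNS resolver deadlock, the shared database crash, the web server certificate expiry, the web server failover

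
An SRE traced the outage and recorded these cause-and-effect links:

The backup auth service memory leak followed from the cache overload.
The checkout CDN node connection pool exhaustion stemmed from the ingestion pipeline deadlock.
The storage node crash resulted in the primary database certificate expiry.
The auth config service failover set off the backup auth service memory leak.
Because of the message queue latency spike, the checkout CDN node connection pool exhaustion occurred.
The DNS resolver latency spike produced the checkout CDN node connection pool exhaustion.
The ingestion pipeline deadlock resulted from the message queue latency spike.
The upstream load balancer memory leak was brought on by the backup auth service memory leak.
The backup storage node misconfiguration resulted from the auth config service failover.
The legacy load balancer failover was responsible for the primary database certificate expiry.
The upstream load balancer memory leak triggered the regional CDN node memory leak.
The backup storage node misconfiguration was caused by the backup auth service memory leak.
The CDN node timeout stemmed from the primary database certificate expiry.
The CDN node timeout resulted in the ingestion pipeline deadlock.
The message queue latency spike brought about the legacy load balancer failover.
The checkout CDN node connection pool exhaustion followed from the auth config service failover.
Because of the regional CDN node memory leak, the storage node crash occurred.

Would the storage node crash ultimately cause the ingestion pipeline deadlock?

There is a causal chain: the storage node crash → the primary database certificate expiry → the CDN node timeout → the ingestion pipeline deadlock.

Yes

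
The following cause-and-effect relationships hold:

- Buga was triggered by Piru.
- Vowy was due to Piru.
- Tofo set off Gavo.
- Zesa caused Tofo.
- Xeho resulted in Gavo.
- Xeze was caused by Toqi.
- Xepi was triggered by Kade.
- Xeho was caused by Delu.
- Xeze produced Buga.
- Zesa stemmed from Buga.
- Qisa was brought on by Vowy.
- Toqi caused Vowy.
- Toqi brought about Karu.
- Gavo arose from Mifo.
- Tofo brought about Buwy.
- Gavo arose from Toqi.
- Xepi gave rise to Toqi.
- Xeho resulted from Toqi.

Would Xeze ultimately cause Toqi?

Xeze leads to Buga, Zesa, Tofo, Buwy, Gavo; Toqi is not among them.

No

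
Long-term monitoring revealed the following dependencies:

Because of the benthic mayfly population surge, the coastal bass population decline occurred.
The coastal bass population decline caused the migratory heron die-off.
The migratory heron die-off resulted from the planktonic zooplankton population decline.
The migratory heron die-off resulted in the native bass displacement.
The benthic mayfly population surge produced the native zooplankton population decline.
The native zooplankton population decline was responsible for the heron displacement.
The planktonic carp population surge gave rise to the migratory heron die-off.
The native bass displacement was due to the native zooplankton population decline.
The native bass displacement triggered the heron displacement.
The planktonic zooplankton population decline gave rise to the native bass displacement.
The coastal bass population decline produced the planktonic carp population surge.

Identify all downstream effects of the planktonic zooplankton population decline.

the heron displacement, the migratory heron die-off, the native bass displacement

Direct effects: the migratory heron die-off, the native bass displacement.
2 steps out: the heron displacement.
Not reachable from it: the benthic mayfly population surge, the coastal bass population decline, the planktonic carp population surge, the native zooplankton population decline.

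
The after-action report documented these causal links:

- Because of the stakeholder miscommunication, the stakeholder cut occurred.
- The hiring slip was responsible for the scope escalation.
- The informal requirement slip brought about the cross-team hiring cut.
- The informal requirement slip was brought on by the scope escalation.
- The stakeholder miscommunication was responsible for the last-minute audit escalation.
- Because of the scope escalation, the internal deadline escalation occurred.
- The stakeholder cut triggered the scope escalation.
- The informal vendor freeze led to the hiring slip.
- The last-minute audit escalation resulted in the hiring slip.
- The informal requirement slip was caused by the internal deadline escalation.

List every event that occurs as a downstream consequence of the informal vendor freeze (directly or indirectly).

the cross-team hiring cut, the hiring slip, the informal requirement slip, the internal deadline escalation, the scope escalation

Direct effects: the hiring slip.
2 steps out: the scope escalation.
3 steps out: the internal deadline escalation, the informal requirement slip.
4 steps out: the cross-team hiring cut.
Not reachable from it: the stakeholder miscommunication, the last-minute audit escalation, the stakeholder cut.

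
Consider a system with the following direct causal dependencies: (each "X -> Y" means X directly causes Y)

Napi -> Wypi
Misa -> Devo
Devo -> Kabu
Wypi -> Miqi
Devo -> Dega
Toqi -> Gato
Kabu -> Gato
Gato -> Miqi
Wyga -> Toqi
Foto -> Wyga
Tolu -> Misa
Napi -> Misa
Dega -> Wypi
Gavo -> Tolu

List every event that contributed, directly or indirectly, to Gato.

Devo, Foto, Gavo, Kabu, Misa, Napi, Tolu, Toqi, Wyga

Immediate causes of Gato: Kabu, Toqi.
Further upstream: Gavo, Foto, Tolu, Napi, Misa, Devo, Wyga.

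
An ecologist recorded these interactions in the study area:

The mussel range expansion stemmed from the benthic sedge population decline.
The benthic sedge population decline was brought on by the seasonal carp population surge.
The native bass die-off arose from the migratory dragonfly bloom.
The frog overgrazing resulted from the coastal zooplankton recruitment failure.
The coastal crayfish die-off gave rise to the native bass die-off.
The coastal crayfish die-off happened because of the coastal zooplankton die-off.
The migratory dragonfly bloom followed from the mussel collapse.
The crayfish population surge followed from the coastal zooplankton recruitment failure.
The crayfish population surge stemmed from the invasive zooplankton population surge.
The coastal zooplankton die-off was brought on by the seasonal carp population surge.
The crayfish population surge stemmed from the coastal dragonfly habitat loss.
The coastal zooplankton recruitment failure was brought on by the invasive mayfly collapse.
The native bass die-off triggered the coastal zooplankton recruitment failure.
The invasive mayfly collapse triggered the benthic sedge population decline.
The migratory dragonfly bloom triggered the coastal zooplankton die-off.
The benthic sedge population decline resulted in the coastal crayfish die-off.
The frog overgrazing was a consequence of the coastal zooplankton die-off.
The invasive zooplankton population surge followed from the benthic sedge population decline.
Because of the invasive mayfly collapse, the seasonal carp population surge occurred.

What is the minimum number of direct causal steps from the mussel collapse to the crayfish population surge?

4

Shortest chain: the mussel collapse → the migratory dragonfly bloom → the native bass die-off → the coastal zooplankton recruitment failure → the crayfish population surge.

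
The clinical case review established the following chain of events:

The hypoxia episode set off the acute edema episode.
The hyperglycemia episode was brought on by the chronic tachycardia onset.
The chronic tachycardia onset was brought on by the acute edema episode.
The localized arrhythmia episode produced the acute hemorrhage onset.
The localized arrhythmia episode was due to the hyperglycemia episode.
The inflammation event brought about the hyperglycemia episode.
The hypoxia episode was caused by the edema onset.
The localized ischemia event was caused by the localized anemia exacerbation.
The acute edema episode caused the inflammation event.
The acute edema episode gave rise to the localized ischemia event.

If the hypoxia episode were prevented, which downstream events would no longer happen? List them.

the acute edema episode, the acute hemorrhage onset, the chronic tachycardia onset, the hyperglycemia episode, the inflammation event, the localized arrhythmia episode

Downstream of the hypoxia episode: the acute edema episode, the inflammation event, the chronic tachycardia onset, the hyperglycemia episode, the localized arrhythmia episode, the acute hemorrhage onset, the localized ischemia event.
Of those, still caused via another path: the localized ischemia event.
The remainder have no surviving cause.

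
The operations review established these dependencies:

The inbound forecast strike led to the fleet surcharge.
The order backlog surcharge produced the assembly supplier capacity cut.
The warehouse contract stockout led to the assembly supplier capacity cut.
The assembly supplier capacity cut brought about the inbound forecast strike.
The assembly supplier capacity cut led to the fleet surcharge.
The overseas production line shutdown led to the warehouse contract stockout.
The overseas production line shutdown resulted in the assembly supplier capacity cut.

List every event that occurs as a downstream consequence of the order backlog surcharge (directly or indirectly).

the assembly supplier capacity cut, the fleet surcharge, the inbound forecast strike

Direct effects: the assembly supplier capacity cut.
2 steps out: the inbound forecast strike, the fleet surcharge.
Not reachable from it: the overseas production line shutdown, the warehouse contract stockout.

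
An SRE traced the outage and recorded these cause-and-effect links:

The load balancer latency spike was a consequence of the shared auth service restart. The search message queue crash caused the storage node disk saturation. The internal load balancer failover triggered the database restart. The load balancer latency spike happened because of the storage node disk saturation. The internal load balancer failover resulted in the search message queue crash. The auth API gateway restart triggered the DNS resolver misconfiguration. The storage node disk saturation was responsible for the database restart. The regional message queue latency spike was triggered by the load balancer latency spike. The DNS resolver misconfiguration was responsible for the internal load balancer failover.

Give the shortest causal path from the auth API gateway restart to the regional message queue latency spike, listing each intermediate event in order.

the auth API gateway restart → the DNS resolver misconfiguration
the DNS resolver misconfiguration → the internal load balancer failover
the internal load balancer failover → the search message queue crash
the search message queue crash → the storage node disk saturation
the storage node disk saturation → the load balancer latency spike
the load balancer latency spike → the regional message queue latency spike
Length: 6 steps.

the auth API gateway restart → the DNS resolver misconfiguration → the internal load balancer failover → the search message queue crash → the storage node disk saturation → the load balancer latency spike → the regional message queue latency spike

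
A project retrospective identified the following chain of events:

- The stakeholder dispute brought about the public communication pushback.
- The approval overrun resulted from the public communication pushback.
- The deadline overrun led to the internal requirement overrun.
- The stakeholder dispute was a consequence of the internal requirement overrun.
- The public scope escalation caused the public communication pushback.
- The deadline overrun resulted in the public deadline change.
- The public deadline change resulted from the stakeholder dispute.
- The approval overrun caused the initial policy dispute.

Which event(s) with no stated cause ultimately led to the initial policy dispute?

Tracing upstream from the initial policy dispute: the initial policy dispute ← the approval overrun ← the public communication pushback ← the stakeholder dispute ← the internal requirement overrun ← the deadline overrun.
A separate upstream branch: the initial policy dispute ← the approval overrun ← the public communication pushback ← the public scope escalation.
Each of those chain origins has no stated cause.

the deadline overrun, the public scope escalation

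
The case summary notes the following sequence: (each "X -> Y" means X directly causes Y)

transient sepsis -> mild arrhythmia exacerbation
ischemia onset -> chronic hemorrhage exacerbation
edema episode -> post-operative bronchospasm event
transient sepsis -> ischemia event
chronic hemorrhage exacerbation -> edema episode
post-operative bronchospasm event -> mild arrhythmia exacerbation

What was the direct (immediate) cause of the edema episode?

the chronic hemorrhage exacerbation

Upstream contributors include the ischemia onset, but only the chronic hemorrhage exacerbation feeds directly into the edema episode.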